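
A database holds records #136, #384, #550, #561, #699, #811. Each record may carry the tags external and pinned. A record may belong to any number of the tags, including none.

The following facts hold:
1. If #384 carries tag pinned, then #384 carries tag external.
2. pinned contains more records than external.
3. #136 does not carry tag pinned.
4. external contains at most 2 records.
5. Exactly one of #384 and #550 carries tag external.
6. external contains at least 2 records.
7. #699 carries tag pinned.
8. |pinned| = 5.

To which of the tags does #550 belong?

#550: pinned

From (3): #136 ∉ pinned.
From (7): #699 ∈ pinned.
(8): only 5 candidates remain for pinned, so all are in.
(1): #384 ∈ external.
(5) (exactly one): #550 ∉ external.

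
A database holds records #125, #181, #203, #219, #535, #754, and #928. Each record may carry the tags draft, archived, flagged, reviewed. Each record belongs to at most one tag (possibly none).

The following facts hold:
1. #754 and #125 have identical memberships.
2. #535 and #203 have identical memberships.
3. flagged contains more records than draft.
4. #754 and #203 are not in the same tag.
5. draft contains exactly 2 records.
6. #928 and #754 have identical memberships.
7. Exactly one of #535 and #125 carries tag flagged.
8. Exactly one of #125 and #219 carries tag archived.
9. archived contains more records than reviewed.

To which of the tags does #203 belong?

#203: draft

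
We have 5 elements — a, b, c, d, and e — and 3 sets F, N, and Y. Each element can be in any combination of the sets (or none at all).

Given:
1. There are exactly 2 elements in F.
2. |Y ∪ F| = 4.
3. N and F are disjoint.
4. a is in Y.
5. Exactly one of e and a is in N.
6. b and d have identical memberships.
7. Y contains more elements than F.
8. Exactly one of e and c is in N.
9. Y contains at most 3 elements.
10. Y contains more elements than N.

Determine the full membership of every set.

F = {a, c}; N = {e}; Y = {a, b, d}

From (4): a ∈ Y.
Suppose a ∉ F: no assignment then satisfies all the clues, so a ∈ F.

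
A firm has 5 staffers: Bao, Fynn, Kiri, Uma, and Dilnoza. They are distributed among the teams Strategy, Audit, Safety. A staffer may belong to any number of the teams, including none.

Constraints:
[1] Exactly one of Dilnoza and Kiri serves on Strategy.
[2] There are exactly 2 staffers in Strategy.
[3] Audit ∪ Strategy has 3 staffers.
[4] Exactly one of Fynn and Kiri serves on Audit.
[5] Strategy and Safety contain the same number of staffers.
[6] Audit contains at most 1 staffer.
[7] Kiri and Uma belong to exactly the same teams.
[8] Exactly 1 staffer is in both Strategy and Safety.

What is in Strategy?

Strategy = {Bao, Dilnoza}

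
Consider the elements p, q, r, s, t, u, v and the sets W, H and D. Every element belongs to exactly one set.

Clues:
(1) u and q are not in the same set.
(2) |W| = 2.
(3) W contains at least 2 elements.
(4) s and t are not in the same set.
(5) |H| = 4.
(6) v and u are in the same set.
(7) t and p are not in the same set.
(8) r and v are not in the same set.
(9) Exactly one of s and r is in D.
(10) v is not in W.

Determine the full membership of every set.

W = {q, t}; H = {p, s, u, v}; D = {r}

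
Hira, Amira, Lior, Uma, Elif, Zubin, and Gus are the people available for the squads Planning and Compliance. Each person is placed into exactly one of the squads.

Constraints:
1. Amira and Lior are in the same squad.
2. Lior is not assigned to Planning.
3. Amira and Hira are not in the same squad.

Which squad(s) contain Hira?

Hira: Planning

From (2): Lior ∉ Planning.
(1): Amira matches Lior: Amira ∉ Planning.
Only one squad left: Amira ∈ Compliance.
Only one squad left: Lior ∈ Compliance.
(3): Hira ∉ Compliance.
Only one squad left: Hira ∈ Planning.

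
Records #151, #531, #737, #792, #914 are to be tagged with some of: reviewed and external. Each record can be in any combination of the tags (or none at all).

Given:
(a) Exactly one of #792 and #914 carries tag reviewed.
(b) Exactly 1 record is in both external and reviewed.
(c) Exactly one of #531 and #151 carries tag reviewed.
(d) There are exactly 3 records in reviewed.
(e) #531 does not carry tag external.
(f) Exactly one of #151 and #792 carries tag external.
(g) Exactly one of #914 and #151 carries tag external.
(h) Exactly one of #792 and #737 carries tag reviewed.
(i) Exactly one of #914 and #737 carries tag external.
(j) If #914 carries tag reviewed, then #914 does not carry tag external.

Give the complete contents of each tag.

reviewed = {#531, #737, #914}; external = {#151, #737}

From (e): #531 ∉ external.
Suppose #151 ∈ reviewed: no assignment then satisfies all the clues, so #151 ∉ reviewed.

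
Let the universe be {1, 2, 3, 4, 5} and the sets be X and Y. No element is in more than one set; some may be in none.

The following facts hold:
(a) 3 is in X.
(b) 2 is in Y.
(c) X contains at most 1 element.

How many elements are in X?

1

From (a): 3 ∈ X.
From (b): 2 ∈ Y.
(c): X already has 1, so the rest are out.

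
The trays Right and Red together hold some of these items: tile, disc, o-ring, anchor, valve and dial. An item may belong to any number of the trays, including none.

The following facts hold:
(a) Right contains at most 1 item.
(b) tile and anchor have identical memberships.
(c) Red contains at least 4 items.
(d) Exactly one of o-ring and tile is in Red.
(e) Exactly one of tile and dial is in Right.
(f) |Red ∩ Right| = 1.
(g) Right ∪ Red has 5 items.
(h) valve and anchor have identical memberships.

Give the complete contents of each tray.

Right = {dial}; Red = {anchor, dial, disc, tile, valve}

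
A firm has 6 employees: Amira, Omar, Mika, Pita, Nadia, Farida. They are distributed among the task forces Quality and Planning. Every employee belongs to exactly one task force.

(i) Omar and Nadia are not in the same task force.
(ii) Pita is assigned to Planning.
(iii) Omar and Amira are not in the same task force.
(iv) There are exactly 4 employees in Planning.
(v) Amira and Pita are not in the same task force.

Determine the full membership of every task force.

From (ii): Pita ∈ Planning.
(v): Amira ∉ Planning.
Only one task force left: Amira ∈ Quality.
(iii): Omar ∉ Quality.
Only one task force left: Omar ∈ Planning.
(i): Nadia ∉ Planning.
(iv): only 4 candidates remain for Planning, so all are in.
Only one task force left: Nadia ∈ Quality.

Quality = {Amira, Nadia}; Planning = {Farida, Mika, Omar, Pita}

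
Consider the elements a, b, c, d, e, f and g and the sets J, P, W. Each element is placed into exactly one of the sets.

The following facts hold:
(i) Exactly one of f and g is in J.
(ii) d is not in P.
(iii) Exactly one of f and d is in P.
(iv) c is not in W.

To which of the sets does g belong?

g: J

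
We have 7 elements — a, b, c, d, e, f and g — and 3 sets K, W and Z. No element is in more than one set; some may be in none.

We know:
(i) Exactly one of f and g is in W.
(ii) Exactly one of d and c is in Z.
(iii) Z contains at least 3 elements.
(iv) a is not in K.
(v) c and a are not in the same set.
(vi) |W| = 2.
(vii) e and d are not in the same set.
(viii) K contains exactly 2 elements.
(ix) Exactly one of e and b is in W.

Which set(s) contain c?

c: K

From (iv): a ∉ K.
Suppose c ∉ K: no assignment then satisfies all the clues, so c ∈ K.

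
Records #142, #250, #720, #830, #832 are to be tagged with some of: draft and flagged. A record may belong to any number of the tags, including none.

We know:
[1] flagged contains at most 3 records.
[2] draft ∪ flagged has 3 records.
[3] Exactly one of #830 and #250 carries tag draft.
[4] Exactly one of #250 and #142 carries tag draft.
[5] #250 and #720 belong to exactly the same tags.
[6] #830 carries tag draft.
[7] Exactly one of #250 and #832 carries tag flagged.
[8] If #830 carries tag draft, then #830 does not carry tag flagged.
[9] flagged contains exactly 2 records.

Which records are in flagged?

flagged = {#142, #832}

From (6): #830 ∈ draft.
(3) (exactly one): #250 ∉ draft.
(4) (exactly one): #142 ∈ draft.
(5): #720 matches #250: #720 ∉ draft.
(8): #830 ∉ flagged.
Suppose #142 ∉ flagged: no assignment then satisfies all the clues, so #142 ∈ flagged.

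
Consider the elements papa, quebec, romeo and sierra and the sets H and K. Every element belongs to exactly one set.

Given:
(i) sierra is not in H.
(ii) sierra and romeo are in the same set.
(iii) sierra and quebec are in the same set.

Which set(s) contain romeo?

From (i): sierra ∉ H.
(ii): romeo matches sierra: romeo ∉ H.
(iii): quebec matches sierra: quebec ∉ H.
Only one set left: quebec ∈ K.
Only one set left: romeo ∈ K.
Only one set left: sierra ∈ K.

romeo: K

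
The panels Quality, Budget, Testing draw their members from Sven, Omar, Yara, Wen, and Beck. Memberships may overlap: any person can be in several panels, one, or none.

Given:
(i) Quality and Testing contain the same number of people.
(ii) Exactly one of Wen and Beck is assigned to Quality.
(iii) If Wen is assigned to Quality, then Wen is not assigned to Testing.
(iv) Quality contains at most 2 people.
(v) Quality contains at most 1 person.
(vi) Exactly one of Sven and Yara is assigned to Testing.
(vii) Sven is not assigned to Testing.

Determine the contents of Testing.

Testing = {Yara}

From (vii): Sven ∉ Testing.
(vi) (exactly one): Yara ∈ Testing.
Suppose Omar ∈ Testing: no assignment then satisfies all the clues, so Omar ∉ Testing.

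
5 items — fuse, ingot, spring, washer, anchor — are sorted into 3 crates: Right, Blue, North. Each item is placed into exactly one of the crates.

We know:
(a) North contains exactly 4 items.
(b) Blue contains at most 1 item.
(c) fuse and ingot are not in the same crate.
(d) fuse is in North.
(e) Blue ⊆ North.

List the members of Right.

From (d): fuse ∈ North.
(c): ingot ∉ North.
(e) contrapositive: ingot ∉ Blue.
Only one crate left: ingot ∈ Right.
(a): only 4 candidates remain for North, so all are in.

Right = {ingot}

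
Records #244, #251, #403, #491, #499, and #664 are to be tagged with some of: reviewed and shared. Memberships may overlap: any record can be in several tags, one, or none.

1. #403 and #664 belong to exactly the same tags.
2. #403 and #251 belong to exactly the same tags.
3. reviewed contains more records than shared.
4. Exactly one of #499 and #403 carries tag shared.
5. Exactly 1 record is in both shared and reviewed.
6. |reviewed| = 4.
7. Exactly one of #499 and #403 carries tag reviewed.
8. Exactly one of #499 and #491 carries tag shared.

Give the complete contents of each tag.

reviewed = {#244, #251, #403, #664}; shared = {#244, #499}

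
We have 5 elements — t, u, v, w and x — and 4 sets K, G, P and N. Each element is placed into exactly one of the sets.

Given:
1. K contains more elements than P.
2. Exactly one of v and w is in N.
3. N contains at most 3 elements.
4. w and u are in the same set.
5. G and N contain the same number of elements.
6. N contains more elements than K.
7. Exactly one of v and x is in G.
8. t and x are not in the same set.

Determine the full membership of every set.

K = {x}; G = {t, v}; P = {}; N = {u, w}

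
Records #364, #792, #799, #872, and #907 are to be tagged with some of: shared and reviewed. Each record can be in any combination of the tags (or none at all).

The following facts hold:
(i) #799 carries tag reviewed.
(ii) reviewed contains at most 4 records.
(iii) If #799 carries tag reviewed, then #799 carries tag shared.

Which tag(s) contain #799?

#799: reviewed, shared

From (i): #799 ∈ reviewed.
(iii): #799 ∈ shared.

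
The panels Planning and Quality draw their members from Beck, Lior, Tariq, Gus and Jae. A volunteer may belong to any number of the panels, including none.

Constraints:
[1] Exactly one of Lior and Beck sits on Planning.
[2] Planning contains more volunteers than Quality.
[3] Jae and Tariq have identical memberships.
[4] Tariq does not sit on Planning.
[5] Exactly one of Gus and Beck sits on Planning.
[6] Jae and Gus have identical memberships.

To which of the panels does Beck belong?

From (4): Tariq ∉ Planning.
(3): Jae matches Tariq: Jae ∉ Planning.
(6): Gus matches Jae: Gus ∉ Planning.
(5) (exactly one): Beck ∈ Planning.
(1) (exactly one): Lior ∉ Planning.
Suppose Beck ∈ Quality: no assignment then satisfies all the clues, so Beck ∉ Quality.

Beck: Planning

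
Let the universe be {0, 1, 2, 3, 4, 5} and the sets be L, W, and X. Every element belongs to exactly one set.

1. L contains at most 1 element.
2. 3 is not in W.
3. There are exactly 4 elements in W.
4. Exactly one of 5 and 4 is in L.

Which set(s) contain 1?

1: W

From (2): 3 ∉ W.
Suppose 1 ∈ L: no assignment then satisfies all the clues, so 1 ∉ L.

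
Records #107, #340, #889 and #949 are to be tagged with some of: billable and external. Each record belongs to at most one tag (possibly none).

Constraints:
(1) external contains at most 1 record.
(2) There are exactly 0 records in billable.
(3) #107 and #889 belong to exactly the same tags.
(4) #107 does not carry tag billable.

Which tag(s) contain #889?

#889: none

From (4): #107 ∉ billable.
(2): billable already has 0, so the rest are out.
Suppose #889 ∈ external: no assignment then satisfies all the clues, so #889 ∉ external.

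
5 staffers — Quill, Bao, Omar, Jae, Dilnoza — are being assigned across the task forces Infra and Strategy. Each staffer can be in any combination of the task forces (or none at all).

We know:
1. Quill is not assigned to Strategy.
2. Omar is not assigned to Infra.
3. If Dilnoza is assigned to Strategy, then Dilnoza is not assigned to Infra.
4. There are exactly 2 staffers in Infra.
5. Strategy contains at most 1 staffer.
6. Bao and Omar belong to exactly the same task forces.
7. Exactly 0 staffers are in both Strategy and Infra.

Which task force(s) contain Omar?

From (1): Quill ∉ Strategy.
From (2): Omar ∉ Infra.
(6): Bao matches Omar: Bao ∉ Infra.
Suppose Omar ∈ Strategy: no assignment then satisfies all the clues, so Omar ∉ Strategy.

Omar: none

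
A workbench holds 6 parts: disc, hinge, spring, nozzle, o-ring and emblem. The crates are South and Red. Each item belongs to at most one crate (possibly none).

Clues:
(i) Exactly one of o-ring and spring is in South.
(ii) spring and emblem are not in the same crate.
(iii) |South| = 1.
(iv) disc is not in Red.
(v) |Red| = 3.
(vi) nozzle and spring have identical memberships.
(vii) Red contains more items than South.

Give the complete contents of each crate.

South = {o-ring}; Red = {hinge, nozzle, spring}

From (iv): disc ∉ Red.
Suppose disc ∈ South: no assignment then satisfies all the clues, so disc ∉ South.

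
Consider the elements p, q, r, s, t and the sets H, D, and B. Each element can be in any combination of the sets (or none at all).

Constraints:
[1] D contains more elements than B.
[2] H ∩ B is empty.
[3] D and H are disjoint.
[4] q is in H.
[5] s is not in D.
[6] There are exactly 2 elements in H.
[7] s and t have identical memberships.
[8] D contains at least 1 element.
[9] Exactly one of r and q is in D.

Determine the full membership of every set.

H = {p, q}; D = {r}; B = {}

From (4): q ∈ H.
From (5): s ∉ D.
(2) (disjoint): q ∉ B.
(3) (disjoint): q ∉ D.
(7): t matches s: t ∉ D.
(9) (exactly one): r ∈ D.
(3) (disjoint): r ∉ H.
Suppose p ∉ H: no assignment then satisfies all the clues, so p ∈ H.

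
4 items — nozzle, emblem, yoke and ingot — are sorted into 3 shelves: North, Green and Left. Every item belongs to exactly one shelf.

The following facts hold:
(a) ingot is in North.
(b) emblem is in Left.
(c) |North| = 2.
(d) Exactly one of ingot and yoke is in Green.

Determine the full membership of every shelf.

From (a): ingot ∈ North.
From (b): emblem ∈ Left.
(d) (exactly one): yoke ∈ Green.
(c): only 2 candidates remain for North, so all are in.

North = {ingot, nozzle}; Green = {yoke}; Left = {emblem}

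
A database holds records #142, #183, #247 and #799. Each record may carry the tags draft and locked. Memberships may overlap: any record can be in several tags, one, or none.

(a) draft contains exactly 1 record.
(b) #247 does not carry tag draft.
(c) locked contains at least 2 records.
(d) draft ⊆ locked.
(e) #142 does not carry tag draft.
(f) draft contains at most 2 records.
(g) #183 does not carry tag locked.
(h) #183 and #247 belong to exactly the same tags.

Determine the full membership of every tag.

From (b): #247 ∉ draft.
From (e): #142 ∉ draft.
From (g): #183 ∉ locked.
(d) contrapositive: #183 ∉ draft.
(h): #247 matches #183: #247 ∉ locked.
(a): only 1 candidates remain for draft, so all are in.
(c): only 2 candidates remain for locked, so all are in.

draft = {#799}; locked = {#142, #799}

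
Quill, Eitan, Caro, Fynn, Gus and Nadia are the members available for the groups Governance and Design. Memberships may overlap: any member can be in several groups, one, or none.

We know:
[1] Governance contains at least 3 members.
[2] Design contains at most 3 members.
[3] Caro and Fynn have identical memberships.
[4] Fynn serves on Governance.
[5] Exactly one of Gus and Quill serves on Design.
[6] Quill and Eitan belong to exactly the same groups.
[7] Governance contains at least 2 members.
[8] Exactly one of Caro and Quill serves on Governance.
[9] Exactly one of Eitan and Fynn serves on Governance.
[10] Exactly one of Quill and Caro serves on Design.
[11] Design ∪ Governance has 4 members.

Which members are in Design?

Design = {Caro, Fynn, Gus}

From (4): Fynn ∈ Governance.
(3): Caro matches Fynn: Caro ∈ Governance.
(8) (exactly one): Quill ∉ Governance.
(9) (exactly one): Eitan ∉ Governance.
Suppose Quill ∈ Design: no assignment then satisfies all the clues, so Quill ∉ Design.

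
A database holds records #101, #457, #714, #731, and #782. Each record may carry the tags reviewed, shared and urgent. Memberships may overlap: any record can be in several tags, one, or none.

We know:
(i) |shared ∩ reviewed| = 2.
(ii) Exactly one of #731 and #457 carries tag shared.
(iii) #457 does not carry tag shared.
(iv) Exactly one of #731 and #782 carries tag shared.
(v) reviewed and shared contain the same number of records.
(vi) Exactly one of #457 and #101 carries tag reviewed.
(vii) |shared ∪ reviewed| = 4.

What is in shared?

shared = {#101, #714, #731}

From (iii): #457 ∉ shared.
(ii) (exactly one): #731 ∈ shared.
(iv) (exactly one): #782 ∉ shared.
Suppose #101 ∉ shared: no assignment then satisfies all the clues, so #101 ∈ shared.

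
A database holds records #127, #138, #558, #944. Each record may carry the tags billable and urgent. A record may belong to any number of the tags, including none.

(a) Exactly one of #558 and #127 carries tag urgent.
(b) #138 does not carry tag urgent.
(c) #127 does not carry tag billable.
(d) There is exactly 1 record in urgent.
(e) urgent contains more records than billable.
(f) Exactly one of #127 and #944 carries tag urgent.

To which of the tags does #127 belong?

#127: urgent

From (b): #138 ∉ urgent.
From (c): #127 ∉ billable.
Suppose #127 ∉ urgent: no assignment then satisfies all the clues, so #127 ∈ urgent.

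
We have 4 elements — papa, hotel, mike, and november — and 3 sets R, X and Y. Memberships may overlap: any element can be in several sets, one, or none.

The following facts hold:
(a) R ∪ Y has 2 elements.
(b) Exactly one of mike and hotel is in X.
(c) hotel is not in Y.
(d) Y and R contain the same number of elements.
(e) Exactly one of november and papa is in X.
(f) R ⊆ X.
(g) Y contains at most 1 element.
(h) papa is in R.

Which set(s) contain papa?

From (c): hotel ∉ Y.
From (h): papa ∈ R.
(f) with papa ∈ R: papa ∈ X.
(e) (exactly one): november ∉ X.
(f) contrapositive: november ∉ R.
Suppose papa ∈ Y: no assignment then satisfies all the clues, so papa ∉ Y.

papa: R, X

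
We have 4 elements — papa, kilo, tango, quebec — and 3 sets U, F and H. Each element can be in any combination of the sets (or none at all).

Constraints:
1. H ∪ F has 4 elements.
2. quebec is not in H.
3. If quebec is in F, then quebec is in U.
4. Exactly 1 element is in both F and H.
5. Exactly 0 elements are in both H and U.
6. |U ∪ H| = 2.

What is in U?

U = {quebec}

From (2): quebec ∉ H.
Suppose papa ∈ U: no assignment then satisfies all the clues, so papa ∉ U.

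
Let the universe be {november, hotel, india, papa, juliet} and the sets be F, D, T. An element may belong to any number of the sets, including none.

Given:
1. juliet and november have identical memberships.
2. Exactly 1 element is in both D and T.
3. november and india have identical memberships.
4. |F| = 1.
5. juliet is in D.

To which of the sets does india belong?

india: D

From (5): juliet ∈ D.
(1): november matches juliet: november ∈ D.
(3): india matches november: india ∈ D.
Suppose india ∈ F: no assignment then satisfies all the clues, so india ∉ F.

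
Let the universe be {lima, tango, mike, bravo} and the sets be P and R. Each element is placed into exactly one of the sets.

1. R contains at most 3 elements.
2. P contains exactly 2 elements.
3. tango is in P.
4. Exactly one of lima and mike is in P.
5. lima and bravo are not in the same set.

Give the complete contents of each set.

P = {lima, tango}; R = {bravo, mike}

From (3): tango ∈ P.
Suppose lima ∉ P: no assignment then satisfies all the clues, so lima ∈ P.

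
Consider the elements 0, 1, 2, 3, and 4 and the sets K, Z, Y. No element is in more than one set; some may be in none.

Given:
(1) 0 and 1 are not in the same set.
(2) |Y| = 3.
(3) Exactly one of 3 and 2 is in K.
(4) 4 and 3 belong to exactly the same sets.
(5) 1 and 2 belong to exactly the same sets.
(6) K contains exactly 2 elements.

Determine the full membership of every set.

K = {1, 2}; Z = {}; Y = {0, 3, 4}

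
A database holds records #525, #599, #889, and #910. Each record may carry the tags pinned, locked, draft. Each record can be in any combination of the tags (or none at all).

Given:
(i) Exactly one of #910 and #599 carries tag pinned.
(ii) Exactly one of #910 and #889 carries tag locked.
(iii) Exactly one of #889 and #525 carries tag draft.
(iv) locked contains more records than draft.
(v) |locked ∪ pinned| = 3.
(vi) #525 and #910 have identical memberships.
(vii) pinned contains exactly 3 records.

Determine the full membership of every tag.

pinned = {#525, #889, #910}; locked = {#525, #910}; draft = {#889}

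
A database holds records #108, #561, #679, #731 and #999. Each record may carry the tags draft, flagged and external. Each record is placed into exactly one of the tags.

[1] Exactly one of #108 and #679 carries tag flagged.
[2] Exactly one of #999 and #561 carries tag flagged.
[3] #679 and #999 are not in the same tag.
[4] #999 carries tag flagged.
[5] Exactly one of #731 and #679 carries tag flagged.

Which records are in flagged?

flagged = {#108, #731, #999}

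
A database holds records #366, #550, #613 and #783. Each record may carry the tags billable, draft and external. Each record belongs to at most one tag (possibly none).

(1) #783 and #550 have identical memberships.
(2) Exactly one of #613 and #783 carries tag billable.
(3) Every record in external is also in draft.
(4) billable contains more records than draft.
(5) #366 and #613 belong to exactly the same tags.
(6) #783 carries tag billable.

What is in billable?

From (6): #783 ∈ billable.
(1): #550 matches #783: #550 ∈ billable.
(2) (exactly one): #613 ∉ billable.
(5): #366 matches #613: #366 ∉ billable.

billable = {#550, #783}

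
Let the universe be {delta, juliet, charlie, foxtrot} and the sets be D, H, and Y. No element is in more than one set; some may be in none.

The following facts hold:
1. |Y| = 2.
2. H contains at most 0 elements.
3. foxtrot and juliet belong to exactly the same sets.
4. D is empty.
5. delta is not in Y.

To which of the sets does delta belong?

delta: none

From (5): delta ∉ Y.
(2): H already has 0, so the rest are out.
(4): D already has 0, so the rest are out.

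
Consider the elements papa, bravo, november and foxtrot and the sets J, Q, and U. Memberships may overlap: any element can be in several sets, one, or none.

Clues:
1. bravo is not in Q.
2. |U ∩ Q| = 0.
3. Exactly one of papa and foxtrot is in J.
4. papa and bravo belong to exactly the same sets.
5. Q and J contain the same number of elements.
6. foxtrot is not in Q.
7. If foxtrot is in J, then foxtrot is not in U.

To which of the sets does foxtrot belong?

foxtrot: J

From (1): bravo ∉ Q.
From (6): foxtrot ∉ Q.
(4): papa matches bravo: papa ∉ Q.
Suppose foxtrot ∉ J: no assignment then satisfies all the clues, so foxtrot ∈ J.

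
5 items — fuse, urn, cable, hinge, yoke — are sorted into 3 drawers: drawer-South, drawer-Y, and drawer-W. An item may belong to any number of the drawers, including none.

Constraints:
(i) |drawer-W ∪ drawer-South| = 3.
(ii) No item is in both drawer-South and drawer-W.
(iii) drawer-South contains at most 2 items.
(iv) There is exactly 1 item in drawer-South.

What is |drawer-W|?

2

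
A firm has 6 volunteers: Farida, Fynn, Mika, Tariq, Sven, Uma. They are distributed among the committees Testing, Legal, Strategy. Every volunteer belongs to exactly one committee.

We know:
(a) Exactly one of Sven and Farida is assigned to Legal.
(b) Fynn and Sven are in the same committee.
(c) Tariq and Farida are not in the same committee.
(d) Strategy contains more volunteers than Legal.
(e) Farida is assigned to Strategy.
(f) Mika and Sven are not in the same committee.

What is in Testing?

Testing = {Tariq}

From (e): Farida ∈ Strategy.
(a) (exactly one): Sven ∈ Legal.
(b): Fynn matches Sven: Fynn ∉ Testing.
(b): Fynn matches Sven: Fynn ∈ Legal.
(c): Tariq ∉ Strategy.
(f): Mika ∉ Legal.
Suppose Mika ∈ Testing: no assignment then satisfies all the clues, so Mika ∉ Testing.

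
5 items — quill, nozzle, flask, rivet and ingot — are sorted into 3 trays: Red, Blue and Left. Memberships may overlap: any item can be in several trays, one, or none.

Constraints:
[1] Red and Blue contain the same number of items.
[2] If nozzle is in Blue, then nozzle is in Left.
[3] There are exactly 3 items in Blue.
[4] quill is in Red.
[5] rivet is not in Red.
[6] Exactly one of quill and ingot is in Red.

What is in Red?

Red = {flask, nozzle, quill}

From (4): quill ∈ Red.
From (5): rivet ∉ Red.
(6) (exactly one): ingot ∉ Red.
Suppose nozzle ∉ Red: no assignment then satisfies all the clues, so nozzle ∈ Red.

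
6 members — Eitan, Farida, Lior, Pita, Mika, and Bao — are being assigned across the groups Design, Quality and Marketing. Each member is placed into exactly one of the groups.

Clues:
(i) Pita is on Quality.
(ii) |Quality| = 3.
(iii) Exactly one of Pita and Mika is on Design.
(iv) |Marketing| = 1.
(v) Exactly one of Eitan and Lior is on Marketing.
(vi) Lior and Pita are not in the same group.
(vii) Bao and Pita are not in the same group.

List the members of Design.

Design = {Bao, Mika}

From (i): Pita ∈ Quality.
(iii) (exactly one): Mika ∈ Design.
(vi): Lior ∉ Quality.
(vii): Bao ∉ Quality.
(ii): only 3 candidates remain for Quality, so all are in.
(v) (exactly one): Lior ∈ Marketing.
(iv): Marketing already has 1, so the rest are out.
Only one group left: Bao ∈ Design.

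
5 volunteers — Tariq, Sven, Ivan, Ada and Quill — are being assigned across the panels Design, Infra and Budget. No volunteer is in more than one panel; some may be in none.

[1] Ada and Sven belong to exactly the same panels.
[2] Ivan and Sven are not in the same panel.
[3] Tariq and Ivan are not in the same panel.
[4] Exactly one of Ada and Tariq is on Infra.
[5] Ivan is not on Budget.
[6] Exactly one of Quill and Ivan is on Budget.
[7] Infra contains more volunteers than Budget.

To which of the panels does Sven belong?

Sven: Infra

From (5): Ivan ∉ Budget.
(6) (exactly one): Quill ∈ Budget.
Suppose Sven ∈ Design: no assignment then satisfies all the clues, so Sven ∉ Design.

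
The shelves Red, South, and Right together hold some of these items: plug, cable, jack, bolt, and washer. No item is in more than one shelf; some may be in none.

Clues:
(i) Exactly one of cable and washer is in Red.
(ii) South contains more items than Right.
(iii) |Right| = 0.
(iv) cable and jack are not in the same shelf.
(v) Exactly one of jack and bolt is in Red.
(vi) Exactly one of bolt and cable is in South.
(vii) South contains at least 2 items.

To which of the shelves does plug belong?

plug: South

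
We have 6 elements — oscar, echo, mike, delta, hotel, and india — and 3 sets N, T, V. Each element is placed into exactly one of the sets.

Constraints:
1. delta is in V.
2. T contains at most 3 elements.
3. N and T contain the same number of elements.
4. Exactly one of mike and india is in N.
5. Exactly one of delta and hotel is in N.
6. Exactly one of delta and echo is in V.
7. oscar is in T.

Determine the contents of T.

From (1): delta ∈ V.
From (7): oscar ∈ T.
(5) (exactly one): hotel ∈ N.
(6) (exactly one): echo ∉ V.
Suppose echo ∉ T: no assignment then satisfies all the clues, so echo ∈ T.

T = {echo, oscar}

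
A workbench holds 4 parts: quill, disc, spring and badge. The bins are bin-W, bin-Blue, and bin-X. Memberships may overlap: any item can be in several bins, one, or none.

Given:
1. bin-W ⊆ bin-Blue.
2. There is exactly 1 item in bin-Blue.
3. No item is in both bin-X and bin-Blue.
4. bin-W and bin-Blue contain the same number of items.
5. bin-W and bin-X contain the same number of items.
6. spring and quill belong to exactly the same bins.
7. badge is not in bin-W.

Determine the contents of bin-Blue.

bin-Blue = {disc}

From (7): badge ∉ bin-W.
Suppose quill ∈ bin-Blue: no assignment then satisfies all the clues, so quill ∉ bin-Blue.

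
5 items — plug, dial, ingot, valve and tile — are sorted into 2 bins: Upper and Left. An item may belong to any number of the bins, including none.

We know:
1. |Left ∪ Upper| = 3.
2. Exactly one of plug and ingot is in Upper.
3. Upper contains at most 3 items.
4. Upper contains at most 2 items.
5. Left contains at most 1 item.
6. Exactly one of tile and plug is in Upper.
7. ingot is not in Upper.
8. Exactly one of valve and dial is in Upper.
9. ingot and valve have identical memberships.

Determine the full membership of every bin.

Upper = {dial, plug}; Left = {tile}

From (7): ingot ∉ Upper.
(2) (exactly one): plug ∈ Upper.
(6) (exactly one): tile ∉ Upper.
(9): valve matches ingot: valve ∉ Upper.
(8) (exactly one): dial ∈ Upper.
Suppose plug ∈ Left: no assignment then satisfies all the clues, so plug ∉ Left.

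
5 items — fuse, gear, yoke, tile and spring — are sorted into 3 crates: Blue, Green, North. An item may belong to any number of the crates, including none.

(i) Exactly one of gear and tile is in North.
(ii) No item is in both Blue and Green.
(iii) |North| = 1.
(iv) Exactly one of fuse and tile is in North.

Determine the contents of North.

North = {tile}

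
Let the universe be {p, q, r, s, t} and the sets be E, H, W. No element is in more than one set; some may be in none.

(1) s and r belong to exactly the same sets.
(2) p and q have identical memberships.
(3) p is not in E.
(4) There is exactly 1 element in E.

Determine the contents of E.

E = {t}

From (3): p ∉ E.
(2): q matches p: q ∉ E.
Suppose r ∈ E: no assignment then satisfies all the clues, so r ∉ E.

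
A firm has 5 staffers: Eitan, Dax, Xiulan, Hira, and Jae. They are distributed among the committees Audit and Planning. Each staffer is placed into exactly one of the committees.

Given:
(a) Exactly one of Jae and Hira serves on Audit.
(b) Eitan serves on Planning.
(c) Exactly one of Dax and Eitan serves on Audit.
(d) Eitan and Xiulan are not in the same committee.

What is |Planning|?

2

From (b): Eitan ∈ Planning.
(c) (exactly one): Dax ∈ Audit.
(d): Xiulan ∉ Planning.
Only one committee left: Xiulan ∈ Audit.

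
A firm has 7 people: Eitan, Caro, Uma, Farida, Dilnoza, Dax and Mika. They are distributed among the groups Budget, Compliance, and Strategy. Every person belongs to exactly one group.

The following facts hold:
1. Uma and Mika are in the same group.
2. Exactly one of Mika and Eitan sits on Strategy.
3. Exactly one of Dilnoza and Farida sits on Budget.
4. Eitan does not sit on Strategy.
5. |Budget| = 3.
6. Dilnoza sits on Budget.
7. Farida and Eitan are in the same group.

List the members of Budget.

Budget = {Caro, Dax, Dilnoza}

From (4): Eitan ∉ Strategy.
From (6): Dilnoza ∈ Budget.
(2) (exactly one): Mika ∈ Strategy.
(3) (exactly one): Farida ∉ Budget.
(7): Eitan matches Farida: Eitan ∉ Budget.
(7): Farida matches Eitan: Farida ∉ Strategy.
Only one group left: Eitan ∈ Compliance.
Only one group left: Farida ∈ Compliance.
(1): Uma matches Mika: Uma ∉ Budget.
(1): Uma matches Mika: Uma ∉ Compliance.
(1): Uma matches Mika: Uma ∈ Strategy.
(5): only 3 candidates remain for Budget, so all are in.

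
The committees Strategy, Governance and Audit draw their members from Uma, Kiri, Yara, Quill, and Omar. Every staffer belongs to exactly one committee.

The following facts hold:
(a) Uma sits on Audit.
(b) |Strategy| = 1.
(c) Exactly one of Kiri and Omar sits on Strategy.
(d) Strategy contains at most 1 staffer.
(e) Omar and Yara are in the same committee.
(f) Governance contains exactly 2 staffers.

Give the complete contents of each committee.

Strategy = {Kiri}; Governance = {Omar, Yara}; Audit = {Quill, Uma}

From (a): Uma ∈ Audit.
Suppose Kiri ∉ Strategy: no assignment then satisfies all the clues, so Kiri ∈ Strategy.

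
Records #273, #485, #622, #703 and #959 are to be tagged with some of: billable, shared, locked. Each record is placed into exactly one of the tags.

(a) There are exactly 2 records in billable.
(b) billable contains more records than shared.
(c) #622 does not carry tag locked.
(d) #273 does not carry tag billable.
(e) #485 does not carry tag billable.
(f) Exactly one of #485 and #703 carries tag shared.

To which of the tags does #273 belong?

#273: locked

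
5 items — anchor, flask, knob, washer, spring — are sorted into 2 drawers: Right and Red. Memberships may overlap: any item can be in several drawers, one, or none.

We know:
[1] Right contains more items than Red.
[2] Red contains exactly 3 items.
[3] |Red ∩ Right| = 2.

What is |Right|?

4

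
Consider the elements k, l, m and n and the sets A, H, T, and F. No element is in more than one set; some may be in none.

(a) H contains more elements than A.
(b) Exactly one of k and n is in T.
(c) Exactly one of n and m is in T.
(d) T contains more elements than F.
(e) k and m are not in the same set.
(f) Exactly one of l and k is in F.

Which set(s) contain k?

k: F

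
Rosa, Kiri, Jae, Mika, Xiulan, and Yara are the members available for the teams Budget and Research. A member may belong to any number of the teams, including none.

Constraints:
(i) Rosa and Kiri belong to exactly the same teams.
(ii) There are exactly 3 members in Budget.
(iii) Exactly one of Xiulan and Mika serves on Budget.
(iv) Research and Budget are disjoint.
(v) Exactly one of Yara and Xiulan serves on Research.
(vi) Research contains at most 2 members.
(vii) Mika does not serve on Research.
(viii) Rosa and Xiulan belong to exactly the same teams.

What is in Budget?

Budget = {Kiri, Rosa, Xiulan}

From (vii): Mika ∉ Research.
Suppose Rosa ∉ Budget: no assignment then satisfies all the clues, so Rosa ∈ Budget.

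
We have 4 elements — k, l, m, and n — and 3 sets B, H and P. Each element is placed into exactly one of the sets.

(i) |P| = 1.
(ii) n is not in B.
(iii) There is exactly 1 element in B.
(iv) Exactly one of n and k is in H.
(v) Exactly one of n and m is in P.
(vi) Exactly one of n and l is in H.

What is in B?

From (ii): n ∉ B.
Suppose k ∈ B: no assignment then satisfies all the clues, so k ∉ B.

B = {m}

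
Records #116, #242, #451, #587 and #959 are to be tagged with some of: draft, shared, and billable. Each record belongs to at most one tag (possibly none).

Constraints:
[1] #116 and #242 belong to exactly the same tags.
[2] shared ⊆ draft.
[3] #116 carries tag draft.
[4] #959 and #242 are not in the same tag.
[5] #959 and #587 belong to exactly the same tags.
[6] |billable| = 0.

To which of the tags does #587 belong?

From (3): #116 ∈ draft.
(1): #242 matches #116: #242 ∈ draft.
(4): #959 ∉ draft.
(5): #587 matches #959: #587 ∉ draft.
(6): billable already has 0, so the rest are out.
(2) contrapositive: #587 ∉ shared.
(2) contrapositive: #959 ∉ shared.

#587: none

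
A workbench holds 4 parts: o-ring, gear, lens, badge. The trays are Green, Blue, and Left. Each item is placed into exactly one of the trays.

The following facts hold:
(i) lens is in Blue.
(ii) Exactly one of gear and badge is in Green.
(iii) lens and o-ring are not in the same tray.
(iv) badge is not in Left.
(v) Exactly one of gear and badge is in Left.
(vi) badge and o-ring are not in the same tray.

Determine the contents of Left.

Left = {gear, o-ring}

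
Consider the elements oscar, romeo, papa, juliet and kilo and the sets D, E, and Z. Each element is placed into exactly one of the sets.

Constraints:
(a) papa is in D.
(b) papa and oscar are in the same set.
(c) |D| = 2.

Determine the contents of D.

D = {oscar, papa}

From (a): papa ∈ D.
(b): oscar matches papa: oscar ∈ D.
(c): D already has 2, so the rest are out.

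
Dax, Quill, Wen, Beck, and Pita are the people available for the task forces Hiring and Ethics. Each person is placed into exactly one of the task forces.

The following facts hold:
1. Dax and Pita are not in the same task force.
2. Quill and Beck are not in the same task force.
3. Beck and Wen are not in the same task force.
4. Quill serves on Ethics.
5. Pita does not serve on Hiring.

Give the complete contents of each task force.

Hiring = {Beck, Dax}; Ethics = {Pita, Quill, Wen}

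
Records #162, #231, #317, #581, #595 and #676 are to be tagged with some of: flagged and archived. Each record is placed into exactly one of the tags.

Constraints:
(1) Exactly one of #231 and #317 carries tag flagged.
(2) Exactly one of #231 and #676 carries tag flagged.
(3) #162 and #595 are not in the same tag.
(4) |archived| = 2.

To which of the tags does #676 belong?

#676: flagged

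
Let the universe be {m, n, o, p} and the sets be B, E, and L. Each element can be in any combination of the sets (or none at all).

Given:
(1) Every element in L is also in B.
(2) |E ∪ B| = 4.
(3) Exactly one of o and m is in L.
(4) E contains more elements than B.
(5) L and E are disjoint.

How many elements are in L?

1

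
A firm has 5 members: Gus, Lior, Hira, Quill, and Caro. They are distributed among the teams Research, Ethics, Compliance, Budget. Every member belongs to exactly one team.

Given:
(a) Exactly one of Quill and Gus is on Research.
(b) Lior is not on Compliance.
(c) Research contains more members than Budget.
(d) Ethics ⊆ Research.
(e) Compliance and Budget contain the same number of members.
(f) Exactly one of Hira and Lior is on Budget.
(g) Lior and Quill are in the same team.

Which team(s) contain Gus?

Gus: Compliance

From (b): Lior ∉ Compliance.
(g): Quill matches Lior: Quill ∉ Compliance.
Suppose Gus ∈ Research: no assignment then satisfies all the clues, so Gus ∉ Research.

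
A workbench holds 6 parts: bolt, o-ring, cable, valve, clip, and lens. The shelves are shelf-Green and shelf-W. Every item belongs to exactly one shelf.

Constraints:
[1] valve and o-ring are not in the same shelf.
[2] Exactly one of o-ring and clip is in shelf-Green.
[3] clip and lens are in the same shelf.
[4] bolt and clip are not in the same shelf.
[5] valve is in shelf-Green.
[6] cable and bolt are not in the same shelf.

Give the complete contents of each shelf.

From (5): valve ∈ shelf-Green.
(1): o-ring ∉ shelf-Green.
(2) (exactly one): clip ∈ shelf-Green.
(3): lens matches clip: lens ∈ shelf-Green.
(4): bolt ∉ shelf-Green.
Only one shelf left: bolt ∈ shelf-W.
Only one shelf left: o-ring ∈ shelf-W.
(6): cable ∉ shelf-W.
Only one shelf left: cable ∈ shelf-Green.

shelf-Green = {cable, clip, lens, valve}; shelf-W = {bolt, o-ring}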